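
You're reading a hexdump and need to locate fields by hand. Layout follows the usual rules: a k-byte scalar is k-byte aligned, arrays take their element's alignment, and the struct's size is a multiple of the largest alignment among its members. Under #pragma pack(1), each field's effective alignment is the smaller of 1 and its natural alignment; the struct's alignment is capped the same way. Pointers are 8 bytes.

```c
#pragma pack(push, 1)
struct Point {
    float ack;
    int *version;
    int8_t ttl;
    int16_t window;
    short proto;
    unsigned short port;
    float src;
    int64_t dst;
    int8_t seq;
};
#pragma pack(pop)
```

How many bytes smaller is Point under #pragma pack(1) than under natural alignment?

16

natural layout:
  @0: ack [4B, align 4] → 4
  +4 pad (align 8)
  @8: version [8B, align 8] → 16
  @16: ttl [1B, align 1] → 17
  +1 pad (align 2)
  @18: window [2B, align 2] → 20
  @20: proto [2B, align 2] → 22
  @22: port [2B, align 2] → 24
  @24: src [4B, align 4] → 28
  +4 pad (align 8)
  @32: dst [8B, align 8] → 40
  @40: seq [1B, align 1] → 41
  +7 tail pad (align 8)
  size 48, align 8
packed(1) layout:
  @0: ack [4B, align 1] → 4
  @4: version [8B, align 1] → 12
  @12: ttl [1B, align 1] → 13
  @13: window [2B, align 1] → 15
  @15: proto [2B, align 1] → 17
  @17: port [2B, align 1] → 19
  @19: src [4B, align 1] → 23
  @23: dst [8B, align 1] → 31
  @31: seq [1B, align 1] → 32
  size 32, align 1
48 − 32 = 16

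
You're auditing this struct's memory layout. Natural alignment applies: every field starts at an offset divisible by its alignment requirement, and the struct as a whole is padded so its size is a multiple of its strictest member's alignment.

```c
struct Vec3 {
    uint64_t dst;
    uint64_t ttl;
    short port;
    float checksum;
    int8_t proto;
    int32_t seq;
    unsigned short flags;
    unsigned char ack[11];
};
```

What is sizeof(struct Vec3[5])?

dst at 0 (size 8, align 8) → ends 8
ttl at 8 (size 8, align 8) → ends 16
port at 16 (size 2, align 2) → ends 18
pad 2 to align 4 for checksum
checksum at 20 (size 4, align 4) → ends 24
proto at 24 (size 1, align 1) → ends 25
pad 3 to align 4 for seq
seq at 28 (size 4, align 4) → ends 32
flags at 32 (size 2, align 2) → ends 34
ack at 34 (size 11, align 1) → ends 45
tail pad 3 to reach multiple of 8
total 48 bytes, alignment 8
array of 5: 5 × 48 = 240

240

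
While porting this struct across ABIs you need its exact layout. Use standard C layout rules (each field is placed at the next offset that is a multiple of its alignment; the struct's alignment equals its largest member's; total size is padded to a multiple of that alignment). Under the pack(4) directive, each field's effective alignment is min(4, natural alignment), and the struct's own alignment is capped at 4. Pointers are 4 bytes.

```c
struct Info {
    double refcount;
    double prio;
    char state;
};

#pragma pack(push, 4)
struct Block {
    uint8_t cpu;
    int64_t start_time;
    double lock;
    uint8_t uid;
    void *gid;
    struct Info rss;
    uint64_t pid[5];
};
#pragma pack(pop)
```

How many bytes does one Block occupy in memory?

Info: @0: refcount [8B, align 8] → 8; @8: prio [8B, align 8] → 16; @16: state [1B, align 1] → 17; +7 tail pad (align 8); size 24, align 8
@0: cpu [1B, align 1] → 1
+3 pad (align 4)
@4: start_time [8B, align 4] → 12
@12: lock [8B, align 4] → 20
@20: uid [1B, align 1] → 21
+3 pad (align 4)
@24: gid [4B, align 4] → 28
@28: rss [24B, align 4] → 52
@52: pid [40B, align 4] → 92
size 92, align 4

92 bytes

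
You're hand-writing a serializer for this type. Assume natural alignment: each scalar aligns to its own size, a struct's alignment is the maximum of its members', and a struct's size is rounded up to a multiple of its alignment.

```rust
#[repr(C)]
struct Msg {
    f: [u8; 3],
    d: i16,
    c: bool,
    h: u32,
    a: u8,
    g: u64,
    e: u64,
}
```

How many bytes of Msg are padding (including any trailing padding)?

f at 0 (size 3, align 1) → ends 3
pad 1 to align 2 for d
d at 4 (size 2, align 2) → ends 6
c at 6 (size 1, align 1) → ends 7
pad 1 to align 4 for h
h at 8 (size 4, align 4) → ends 12
a at 12 (size 1, align 1) → ends 13
pad 3 to align 8 for g
g at 16 (size 8, align 8) → ends 24
e at 24 (size 8, align 8) → ends 32
total 32 bytes, alignment 8
data bytes 27, size 32 → padding 5

5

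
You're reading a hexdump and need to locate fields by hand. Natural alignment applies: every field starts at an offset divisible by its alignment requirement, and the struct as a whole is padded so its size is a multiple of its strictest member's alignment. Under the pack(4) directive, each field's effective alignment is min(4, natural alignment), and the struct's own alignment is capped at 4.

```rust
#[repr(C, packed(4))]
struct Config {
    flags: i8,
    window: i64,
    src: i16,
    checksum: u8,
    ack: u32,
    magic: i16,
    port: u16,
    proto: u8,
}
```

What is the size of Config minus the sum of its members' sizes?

0..1  flags  (1B, 1-aligned)
1..4  -- padding (3B)
4..12  window  (8B, 4-aligned)
12..14  src  (2B, 2-aligned)
14..15  checksum  (1B, 1-aligned)
15..16  -- padding (1B)
16..20  ack  (4B, 4-aligned)
20..22  magic  (2B, 2-aligned)
22..24  port  (2B, 2-aligned)
24..25  proto  (1B, 1-aligned)
25..28  -- tail padding (3B)
sizeof = 28, alignof = 4
data bytes 21, size 28 → padding 7

7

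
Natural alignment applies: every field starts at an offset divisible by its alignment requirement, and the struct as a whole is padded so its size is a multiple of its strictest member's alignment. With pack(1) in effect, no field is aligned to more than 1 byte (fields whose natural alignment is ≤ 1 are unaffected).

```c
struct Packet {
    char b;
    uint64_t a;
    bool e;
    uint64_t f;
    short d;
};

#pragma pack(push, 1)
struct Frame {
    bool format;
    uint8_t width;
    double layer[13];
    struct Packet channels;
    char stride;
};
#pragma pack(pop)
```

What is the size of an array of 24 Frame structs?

Packet: 0..1  b  (1B, 1-aligned); 1..8  -- padding (7B); 8..16  a  (8B, 8-aligned); 16..17  e  (1B, 1-aligned); 17..24  -- padding (7B); 24..32  f  (8B, 8-aligned); 32..34  d  (2B, 2-aligned); 34..40  -- tail padding (6B); sizeof = 40, alignof = 8
0..1  format  (1B, 1-aligned)
1..2  width  (1B, 1-aligned)
2..106  layer  (104B, 1-aligned)
106..146  channels  (40B, 1-aligned)
146..147  stride  (1B, 1-aligned)
sizeof = 147, alignof = 1
array of 24: 24 × 147 = 3528

3528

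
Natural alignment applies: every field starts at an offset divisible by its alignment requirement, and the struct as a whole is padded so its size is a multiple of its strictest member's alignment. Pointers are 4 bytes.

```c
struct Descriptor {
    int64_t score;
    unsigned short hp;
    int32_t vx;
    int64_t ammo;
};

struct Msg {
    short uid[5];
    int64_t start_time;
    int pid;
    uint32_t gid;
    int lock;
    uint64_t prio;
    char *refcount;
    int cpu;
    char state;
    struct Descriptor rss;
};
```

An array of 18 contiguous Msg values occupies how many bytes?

Descriptor: @0: score [8B, align 8] → 8; @8: hp [2B, align 2] → 10; +2 pad (align 4); @12: vx [4B, align 4] → 16; @16: ammo [8B, align 8] → 24; size 24, align 8
@0: uid [10B, align 2] → 10
+6 pad (align 8)
@16: start_time [8B, align 8] → 24
@24: pid [4B, align 4] → 28
@28: gid [4B, align 4] → 32
@32: lock [4B, align 4] → 36
+4 pad (align 8)
@40: prio [8B, align 8] → 48
@48: refcount [4B, align 4] → 52
@52: cpu [4B, align 4] → 56
@56: state [1B, align 1] → 57
+7 pad (align 8)
@64: rss [24B, align 8] → 88
size 88, align 8
array of 18: 18 × 88 = 1584

1584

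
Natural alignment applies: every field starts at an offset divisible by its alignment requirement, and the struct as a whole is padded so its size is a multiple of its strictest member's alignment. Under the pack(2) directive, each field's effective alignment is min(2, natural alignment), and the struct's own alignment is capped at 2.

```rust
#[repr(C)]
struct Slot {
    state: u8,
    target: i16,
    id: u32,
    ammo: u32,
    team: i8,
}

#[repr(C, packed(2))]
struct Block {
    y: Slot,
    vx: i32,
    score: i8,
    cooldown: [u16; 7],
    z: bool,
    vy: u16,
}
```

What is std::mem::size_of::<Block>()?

40 bytes

Slot: @0: state [1B, align 1] → 1; +1 pad (align 2); @2: target [2B, align 2] → 4; @4: id [4B, align 4] → 8; @8: ammo [4B, align 4] → 12; @12: team [1B, align 1] → 13; +3 tail pad (align 4); size 16, align 4
@0: y [16B, align 2] → 16
@16: vx [4B, align 2] → 20
@20: score [1B, align 1] → 21
+1 pad (align 2)
@22: cooldown [14B, align 2] → 36
@36: z [1B, align 1] → 37
+1 pad (align 2)
@38: vy [2B, align 2] → 40
size 40, align 2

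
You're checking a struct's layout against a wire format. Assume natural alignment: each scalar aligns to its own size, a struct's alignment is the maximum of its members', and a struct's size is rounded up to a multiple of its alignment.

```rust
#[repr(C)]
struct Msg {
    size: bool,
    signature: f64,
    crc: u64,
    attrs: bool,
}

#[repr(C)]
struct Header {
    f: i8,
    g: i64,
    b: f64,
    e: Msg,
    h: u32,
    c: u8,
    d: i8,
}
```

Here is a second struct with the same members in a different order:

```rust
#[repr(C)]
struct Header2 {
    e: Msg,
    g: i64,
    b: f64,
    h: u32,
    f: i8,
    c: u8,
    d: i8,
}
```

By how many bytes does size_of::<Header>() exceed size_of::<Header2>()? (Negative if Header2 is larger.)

Msg: size at 0 (size 1, align 1) → ends 1; pad 7 to align 8 for signature; signature at 8 (size 8, align 8) → ends 16; crc at 16 (size 8, align 8) → ends 24; attrs at 24 (size 1, align 1) → ends 25; tail pad 7 to reach multiple of 8; total 32 bytes, alignment 8
f at 0 (size 1, align 1) → ends 1
pad 7 to align 8 for g
g at 8 (size 8, align 8) → ends 16
b at 16 (size 8, align 8) → ends 24
e at 24 (size 32, align 8) → ends 56
h at 56 (size 4, align 4) → ends 60
c at 60 (size 1, align 1) → ends 61
d at 61 (size 1, align 1) → ends 62
tail pad 2 to reach multiple of 8
total 64 bytes, alignment 8
— Header2 —
e at 0 (size 32, align 8) → ends 32
g at 32 (size 8, align 8) → ends 40
b at 40 (size 8, align 8) → ends 48
h at 48 (size 4, align 4) → ends 52
f at 52 (size 1, align 1) → ends 53
c at 53 (size 1, align 1) → ends 54
d at 54 (size 1, align 1) → ends 55
tail pad 1 to reach multiple of 8
total 56 bytes, alignment 8
64 − 56 = 8

8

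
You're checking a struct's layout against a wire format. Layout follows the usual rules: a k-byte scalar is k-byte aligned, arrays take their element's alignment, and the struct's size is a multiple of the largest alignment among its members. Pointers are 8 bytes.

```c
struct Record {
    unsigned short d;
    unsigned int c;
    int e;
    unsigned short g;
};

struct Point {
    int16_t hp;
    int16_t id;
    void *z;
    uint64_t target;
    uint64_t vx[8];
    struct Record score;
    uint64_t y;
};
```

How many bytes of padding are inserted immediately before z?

Record: @0: d [2B, align 2] → 2; +2 pad (align 4); @4: c [4B, align 4] → 8; @8: e [4B, align 4] → 12; @12: g [2B, align 2] → 14; +2 tail pad (align 4); size 16, align 4
@0: hp [2B, align 2] → 2
@2: id [2B, align 2] → 4
+4 pad (align 8)
@8: z [8B, align 8] → 16

4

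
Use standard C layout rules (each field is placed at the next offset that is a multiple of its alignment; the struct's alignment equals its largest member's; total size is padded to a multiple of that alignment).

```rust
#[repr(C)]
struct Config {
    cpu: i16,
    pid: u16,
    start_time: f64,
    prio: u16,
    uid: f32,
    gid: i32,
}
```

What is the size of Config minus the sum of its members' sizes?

10

cpu at 0 (size 2, align 2) → ends 2
pid at 2 (size 2, align 2) → ends 4
pad 4 to align 8 for start_time
start_time at 8 (size 8, align 8) → ends 16
prio at 16 (size 2, align 2) → ends 18
pad 2 to align 4 for uid
uid at 20 (size 4, align 4) → ends 24
gid at 24 (size 4, align 4) → ends 28
tail pad 4 to reach multiple of 8
total 32 bytes, alignment 8
data bytes 22, size 32 → padding 10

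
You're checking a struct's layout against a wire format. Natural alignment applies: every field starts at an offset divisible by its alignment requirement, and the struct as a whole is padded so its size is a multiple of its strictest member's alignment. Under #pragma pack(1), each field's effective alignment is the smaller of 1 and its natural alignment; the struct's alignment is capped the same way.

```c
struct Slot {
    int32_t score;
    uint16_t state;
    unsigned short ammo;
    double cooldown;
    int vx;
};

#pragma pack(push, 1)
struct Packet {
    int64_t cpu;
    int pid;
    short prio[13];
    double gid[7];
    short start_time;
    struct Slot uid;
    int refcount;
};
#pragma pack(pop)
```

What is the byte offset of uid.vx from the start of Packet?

Slot: score at 0 (size 4, align 4) → ends 4; state at 4 (size 2, align 2) → ends 6; ammo at 6 (size 2, align 2) → ends 8; cooldown at 8 (size 8, align 8) → ends 16; vx at 16 (size 4, align 4) → ends 20; tail pad 4 to reach multiple of 8; total 24 bytes, alignment 8
cpu at 0 (size 8, align 1) → ends 8
pid at 8 (size 4, align 1) → ends 12
prio at 12 (size 26, align 1) → ends 38
gid at 38 (size 56, align 1) → ends 94
start_time at 94 (size 2, align 1) → ends 96
uid at 96 (size 24, align 1) → ends 120
within Slot: vx at 16
96 + 16 = 112

112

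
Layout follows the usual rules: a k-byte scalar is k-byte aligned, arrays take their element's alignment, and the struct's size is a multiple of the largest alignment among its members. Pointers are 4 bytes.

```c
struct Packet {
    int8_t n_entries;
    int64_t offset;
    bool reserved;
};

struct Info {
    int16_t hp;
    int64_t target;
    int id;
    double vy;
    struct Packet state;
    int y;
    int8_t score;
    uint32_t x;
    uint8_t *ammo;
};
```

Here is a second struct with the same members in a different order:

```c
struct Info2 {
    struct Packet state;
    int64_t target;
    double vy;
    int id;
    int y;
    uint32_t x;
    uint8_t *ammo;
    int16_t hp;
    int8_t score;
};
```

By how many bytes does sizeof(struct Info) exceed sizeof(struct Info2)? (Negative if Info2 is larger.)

Packet: @0: n_entries [1B, align 1] → 1; +7 pad (align 8); @8: offset [8B, align 8] → 16; @16: reserved [1B, align 1] → 17; +7 tail pad (align 8); size 24, align 8
@0: hp [2B, align 2] → 2
+6 pad (align 8)
@8: target [8B, align 8] → 16
@16: id [4B, align 4] → 20
+4 pad (align 8)
@24: vy [8B, align 8] → 32
@32: state [24B, align 8] → 56
@56: y [4B, align 4] → 60
@60: score [1B, align 1] → 61
+3 pad (align 4)
@64: x [4B, align 4] → 68
@68: ammo [4B, align 4] → 72
size 72, align 8
— Info2 —
@0: state [24B, align 8] → 24
@24: target [8B, align 8] → 32
@32: vy [8B, align 8] → 40
@40: id [4B, align 4] → 44
@44: y [4B, align 4] → 48
@48: x [4B, align 4] → 52
@52: ammo [4B, align 4] → 56
@56: hp [2B, align 2] → 58
@58: score [1B, align 1] → 59
+5 tail pad (align 8)
size 64, align 8
72 − 64 = 8

8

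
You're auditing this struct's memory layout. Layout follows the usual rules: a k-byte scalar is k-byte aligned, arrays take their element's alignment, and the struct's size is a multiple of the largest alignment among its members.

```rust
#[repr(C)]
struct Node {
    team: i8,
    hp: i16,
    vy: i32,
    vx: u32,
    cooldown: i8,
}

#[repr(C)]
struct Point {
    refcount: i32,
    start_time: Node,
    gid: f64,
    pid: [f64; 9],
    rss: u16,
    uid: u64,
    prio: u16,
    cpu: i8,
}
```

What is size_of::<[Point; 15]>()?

Node: @0: team [1B, align 1] → 1; +1 pad (align 2); @2: hp [2B, align 2] → 4; @4: vy [4B, align 4] → 8; @8: vx [4B, align 4] → 12; @12: cooldown [1B, align 1] → 13; +3 tail pad (align 4); size 16, align 4
@0: refcount [4B, align 4] → 4
@4: start_time [16B, align 4] → 20
+4 pad (align 8)
@24: gid [8B, align 8] → 32
@32: pid [72B, align 8] → 104
@104: rss [2B, align 2] → 106
+6 pad (align 8)
@112: uid [8B, align 8] → 120
@120: prio [2B, align 2] → 122
@122: cpu [1B, align 1] → 123
+5 tail pad (align 8)
size 128, align 8
array of 15: 15 × 128 = 1920

1920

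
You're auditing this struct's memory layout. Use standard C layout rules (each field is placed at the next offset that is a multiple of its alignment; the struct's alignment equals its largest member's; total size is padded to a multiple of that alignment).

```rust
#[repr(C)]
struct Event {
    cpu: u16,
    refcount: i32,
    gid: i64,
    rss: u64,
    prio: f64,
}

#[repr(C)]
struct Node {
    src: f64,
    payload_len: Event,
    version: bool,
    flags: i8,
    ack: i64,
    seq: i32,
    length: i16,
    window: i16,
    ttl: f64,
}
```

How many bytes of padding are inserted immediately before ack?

Event: @0: cpu [2B, align 2] → 2; +2 pad (align 4); @4: refcount [4B, align 4] → 8; @8: gid [8B, align 8] → 16; @16: rss [8B, align 8] → 24; @24: prio [8B, align 8] → 32; size 32, align 8
@0: src [8B, align 8] → 8
@8: payload_len [32B, align 8] → 40
@40: version [1B, align 1] → 41
@41: flags [1B, align 1] → 42
+6 pad (align 8)
@48: ack [8B, align 8] → 56

6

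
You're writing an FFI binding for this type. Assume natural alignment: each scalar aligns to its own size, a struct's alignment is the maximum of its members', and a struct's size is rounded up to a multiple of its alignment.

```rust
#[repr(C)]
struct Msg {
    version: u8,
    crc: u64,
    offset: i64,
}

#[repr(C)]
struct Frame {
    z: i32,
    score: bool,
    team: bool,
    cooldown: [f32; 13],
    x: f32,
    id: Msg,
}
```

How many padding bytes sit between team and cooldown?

2

Msg: 0..1  version  (1B, 1-aligned); 1..8  -- padding (7B); 8..16  crc  (8B, 8-aligned); 16..24  offset  (8B, 8-aligned); sizeof = 24, alignof = 8
0..4  z  (4B, 4-aligned)
4..5  score  (1B, 1-aligned)
5..6  team  (1B, 1-aligned)
6..8  -- padding (2B)
8..60  cooldown  (52B, 4-aligned)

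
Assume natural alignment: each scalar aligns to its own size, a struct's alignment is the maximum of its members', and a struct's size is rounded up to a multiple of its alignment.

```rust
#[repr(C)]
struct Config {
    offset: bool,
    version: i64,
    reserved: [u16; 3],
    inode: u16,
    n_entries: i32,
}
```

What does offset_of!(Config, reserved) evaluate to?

0..1  offset  (1B, 1-aligned)
1..8  -- padding (7B)
8..16  version  (8B, 8-aligned)
16..22  reserved  (6B, 2-aligned)

16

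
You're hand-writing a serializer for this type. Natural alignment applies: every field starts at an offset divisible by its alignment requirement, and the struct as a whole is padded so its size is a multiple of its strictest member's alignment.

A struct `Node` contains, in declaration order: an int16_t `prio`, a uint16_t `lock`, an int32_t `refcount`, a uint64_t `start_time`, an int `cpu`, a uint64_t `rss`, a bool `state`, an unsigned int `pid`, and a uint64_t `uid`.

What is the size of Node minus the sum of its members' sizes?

prio at 0 (size 2, align 2) → ends 2
lock at 2 (size 2, align 2) → ends 4
refcount at 4 (size 4, align 4) → ends 8
start_time at 8 (size 8, align 8) → ends 16
cpu at 16 (size 4, align 4) → ends 20
pad 4 to align 8 for rss
rss at 24 (size 8, align 8) → ends 32
state at 32 (size 1, align 1) → ends 33
pad 3 to align 4 for pid
pid at 36 (size 4, align 4) → ends 40
uid at 40 (size 8, align 8) → ends 48
total 48 bytes, alignment 8
data bytes 41, size 48 → padding 7

7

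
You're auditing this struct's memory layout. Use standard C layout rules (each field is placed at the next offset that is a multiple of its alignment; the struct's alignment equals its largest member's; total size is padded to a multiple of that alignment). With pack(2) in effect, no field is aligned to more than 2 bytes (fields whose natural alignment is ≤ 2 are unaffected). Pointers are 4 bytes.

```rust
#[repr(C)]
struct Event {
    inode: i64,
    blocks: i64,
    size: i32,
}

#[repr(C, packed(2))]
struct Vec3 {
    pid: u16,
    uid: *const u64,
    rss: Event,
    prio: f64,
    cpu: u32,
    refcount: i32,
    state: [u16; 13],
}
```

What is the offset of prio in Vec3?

30

Event: @0: inode [8B, align 8] → 8; @8: blocks [8B, align 8] → 16; @16: size [4B, align 4] → 20; +4 tail pad (align 8); size 24, align 8
@0: pid [2B, align 2] → 2
@2: uid [4B, align 2] → 6
@6: rss [24B, align 2] → 30
@30: prio [8B, align 2] → 38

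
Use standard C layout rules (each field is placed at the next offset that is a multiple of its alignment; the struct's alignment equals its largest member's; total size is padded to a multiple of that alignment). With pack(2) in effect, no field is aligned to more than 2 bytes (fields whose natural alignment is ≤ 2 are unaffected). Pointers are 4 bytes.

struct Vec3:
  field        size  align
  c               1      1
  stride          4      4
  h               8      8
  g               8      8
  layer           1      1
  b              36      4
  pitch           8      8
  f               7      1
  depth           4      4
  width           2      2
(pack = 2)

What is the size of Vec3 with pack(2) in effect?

@0: c [1B, align 1] → 1
+1 pad (align 2)
@2: stride [4B, align 2] → 6
@6: h [8B, align 2] → 14
@14: g [8B, align 2] → 22
@22: layer [1B, align 1] → 23
+1 pad (align 2)
@24: b [36B, align 2] → 60
@60: pitch [8B, align 2] → 68
@68: f [7B, align 1] → 75
+1 pad (align 2)
@76: depth [4B, align 2] → 80
@80: width [2B, align 2] → 82
size 82, align 2

82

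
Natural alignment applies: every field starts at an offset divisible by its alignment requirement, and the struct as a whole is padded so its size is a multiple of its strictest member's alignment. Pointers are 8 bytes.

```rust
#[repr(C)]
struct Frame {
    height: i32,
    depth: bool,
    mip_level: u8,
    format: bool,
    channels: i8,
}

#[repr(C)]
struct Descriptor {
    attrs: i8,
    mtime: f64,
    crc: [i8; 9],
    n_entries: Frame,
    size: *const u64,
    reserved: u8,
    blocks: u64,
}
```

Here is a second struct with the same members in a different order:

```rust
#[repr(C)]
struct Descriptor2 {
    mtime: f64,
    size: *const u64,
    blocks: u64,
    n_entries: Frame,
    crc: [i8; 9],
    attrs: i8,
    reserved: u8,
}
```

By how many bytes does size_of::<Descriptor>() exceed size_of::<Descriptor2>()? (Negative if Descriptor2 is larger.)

Frame: @0: height [4B, align 4] → 4; @4: depth [1B, align 1] → 5; @5: mip_level [1B, align 1] → 6; @6: format [1B, align 1] → 7; @7: channels [1B, align 1] → 8; size 8, align 4
@0: attrs [1B, align 1] → 1
+7 pad (align 8)
@8: mtime [8B, align 8] → 16
@16: crc [9B, align 1] → 25
+3 pad (align 4)
@28: n_entries [8B, align 4] → 36
+4 pad (align 8)
@40: size [8B, align 8] → 48
@48: reserved [1B, align 1] → 49
+7 pad (align 8)
@56: blocks [8B, align 8] → 64
size 64, align 8
— Descriptor2 —
@0: mtime [8B, align 8] → 8
@8: size [8B, align 8] → 16
@16: blocks [8B, align 8] → 24
@24: n_entries [8B, align 4] → 32
@32: crc [9B, align 1] → 41
@41: attrs [1B, align 1] → 42
@42: reserved [1B, align 1] → 43
+5 tail pad (align 8)
size 48, align 8
64 − 48 = 16

16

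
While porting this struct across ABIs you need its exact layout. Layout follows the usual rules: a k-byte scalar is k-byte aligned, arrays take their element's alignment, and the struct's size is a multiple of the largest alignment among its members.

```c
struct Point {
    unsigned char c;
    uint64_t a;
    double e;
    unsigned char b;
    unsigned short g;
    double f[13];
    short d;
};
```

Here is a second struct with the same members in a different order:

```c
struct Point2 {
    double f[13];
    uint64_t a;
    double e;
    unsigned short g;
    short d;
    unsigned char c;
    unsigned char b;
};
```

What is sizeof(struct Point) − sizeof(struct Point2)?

16

c at 0 (size 1, align 1) → ends 1
pad 7 to align 8 for a
a at 8 (size 8, align 8) → ends 16
e at 16 (size 8, align 8) → ends 24
b at 24 (size 1, align 1) → ends 25
pad 1 to align 2 for g
g at 26 (size 2, align 2) → ends 28
pad 4 to align 8 for f
f at 32 (size 104, align 8) → ends 136
d at 136 (size 2, align 2) → ends 138
tail pad 6 to reach multiple of 8
total 144 bytes, alignment 8
— Point2 —
f at 0 (size 104, align 8) → ends 104
a at 104 (size 8, align 8) → ends 112
e at 112 (size 8, align 8) → ends 120
g at 120 (size 2, align 2) → ends 122
d at 122 (size 2, align 2) → ends 124
c at 124 (size 1, align 1) → ends 125
b at 125 (size 1, align 1) → ends 126
tail pad 2 to reach multiple of 8
total 128 bytes, alignment 8
144 − 128 = 16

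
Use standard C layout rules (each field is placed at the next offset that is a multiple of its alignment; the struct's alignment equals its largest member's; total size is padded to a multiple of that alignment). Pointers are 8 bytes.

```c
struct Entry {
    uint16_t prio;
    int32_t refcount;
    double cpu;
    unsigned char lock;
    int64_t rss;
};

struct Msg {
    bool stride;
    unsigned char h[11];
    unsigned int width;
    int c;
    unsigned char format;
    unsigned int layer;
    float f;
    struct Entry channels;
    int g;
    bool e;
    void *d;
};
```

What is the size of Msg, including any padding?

80

Entry: 0..2  prio  (2B, 2-aligned); 2..4  -- padding (2B); 4..8  refcount  (4B, 4-aligned); 8..16  cpu  (8B, 8-aligned); 16..17  lock  (1B, 1-aligned); 17..24  -- padding (7B); 24..32  rss  (8B, 8-aligned); sizeof = 32, alignof = 8
0..1  stride  (1B, 1-aligned)
1..12  h  (11B, 1-aligned)
12..16  width  (4B, 4-aligned)
16..20  c  (4B, 4-aligned)
20..21  format  (1B, 1-aligned)
21..24  -- padding (3B)
24..28  layer  (4B, 4-aligned)
28..32  f  (4B, 4-aligned)
32..64  channels  (32B, 8-aligned)
64..68  g  (4B, 4-aligned)
68..69  e  (1B, 1-aligned)
69..72  -- padding (3B)
72..80  d  (8B, 8-aligned)
sizeof = 80, alignof = 8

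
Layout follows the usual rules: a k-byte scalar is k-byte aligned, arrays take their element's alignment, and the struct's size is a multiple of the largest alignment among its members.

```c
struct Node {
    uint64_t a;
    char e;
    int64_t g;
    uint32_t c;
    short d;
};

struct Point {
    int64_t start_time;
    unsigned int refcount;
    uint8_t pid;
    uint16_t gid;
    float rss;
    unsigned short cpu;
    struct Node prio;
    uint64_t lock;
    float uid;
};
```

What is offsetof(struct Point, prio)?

Node: 0..8  a  (8B, 8-aligned); 8..9  e  (1B, 1-aligned); 9..16  -- padding (7B); 16..24  g  (8B, 8-aligned); 24..28  c  (4B, 4-aligned); 28..30  d  (2B, 2-aligned); 30..32  -- tail padding (2B); sizeof = 32, alignof = 8
0..8  start_time  (8B, 8-aligned)
8..12  refcount  (4B, 4-aligned)
12..13  pid  (1B, 1-aligned)
13..14  -- padding (1B)
14..16  gid  (2B, 2-aligned)
16..20  rss  (4B, 4-aligned)
20..22  cpu  (2B, 2-aligned)
22..24  -- padding (2B)
24..56  prio  (32B, 8-aligned)

24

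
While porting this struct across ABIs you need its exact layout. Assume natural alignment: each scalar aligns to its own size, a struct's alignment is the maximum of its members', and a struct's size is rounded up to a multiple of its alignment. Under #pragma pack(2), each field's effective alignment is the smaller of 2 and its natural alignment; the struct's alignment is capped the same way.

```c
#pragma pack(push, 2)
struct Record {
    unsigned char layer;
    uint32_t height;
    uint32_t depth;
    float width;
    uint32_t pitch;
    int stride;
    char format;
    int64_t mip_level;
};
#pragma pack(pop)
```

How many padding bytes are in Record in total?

layer at 0 (size 1, align 1) → ends 1
pad 1 to align 2 for height
height at 2 (size 4, align 2) → ends 6
depth at 6 (size 4, align 2) → ends 10
width at 10 (size 4, align 2) → ends 14
pitch at 14 (size 4, align 2) → ends 18
stride at 18 (size 4, align 2) → ends 22
format at 22 (size 1, align 1) → ends 23
pad 1 to align 2 for mip_level
mip_level at 24 (size 8, align 2) → ends 32
total 32 bytes, alignment 2
data bytes 30, size 32 → padding 2

2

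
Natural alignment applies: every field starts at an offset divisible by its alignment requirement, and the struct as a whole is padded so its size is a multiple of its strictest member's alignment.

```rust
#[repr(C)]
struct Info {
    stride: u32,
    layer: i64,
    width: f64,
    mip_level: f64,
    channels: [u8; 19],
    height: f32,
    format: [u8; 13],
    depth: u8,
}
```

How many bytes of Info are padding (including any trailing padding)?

@0: stride [4B, align 4] → 4
+4 pad (align 8)
@8: layer [8B, align 8] → 16
@16: width [8B, align 8] → 24
@24: mip_level [8B, align 8] → 32
@32: channels [19B, align 1] → 51
+1 pad (align 4)
@52: height [4B, align 4] → 56
@56: format [13B, align 1] → 69
@69: depth [1B, align 1] → 70
+2 tail pad (align 8)
size 72, align 8
data bytes 65, size 72 → padding 7

7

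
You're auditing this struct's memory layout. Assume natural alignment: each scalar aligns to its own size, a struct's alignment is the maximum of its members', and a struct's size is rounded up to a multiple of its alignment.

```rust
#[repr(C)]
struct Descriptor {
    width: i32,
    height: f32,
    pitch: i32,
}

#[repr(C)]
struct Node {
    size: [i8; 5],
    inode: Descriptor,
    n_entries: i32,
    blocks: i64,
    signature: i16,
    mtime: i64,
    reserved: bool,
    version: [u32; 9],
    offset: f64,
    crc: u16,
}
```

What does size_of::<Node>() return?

Descriptor: 0..4  width  (4B, 4-aligned); 4..8  height  (4B, 4-aligned); 8..12  pitch  (4B, 4-aligned); sizeof = 12, alignof = 4
0..5  size  (5B, 1-aligned)
5..8  -- padding (3B)
8..20  inode  (12B, 4-aligned)
20..24  n_entries  (4B, 4-aligned)
24..32  blocks  (8B, 8-aligned)
32..34  signature  (2B, 2-aligned)
34..40  -- padding (6B)
40..48  mtime  (8B, 8-aligned)
48..49  reserved  (1B, 1-aligned)
49..52  -- padding (3B)
52..88  version  (36B, 4-aligned)
88..96  offset  (8B, 8-aligned)
96..98  crc  (2B, 2-aligned)
98..104  -- tail padding (6B)
sizeof = 104, alignof = 8

104 bytes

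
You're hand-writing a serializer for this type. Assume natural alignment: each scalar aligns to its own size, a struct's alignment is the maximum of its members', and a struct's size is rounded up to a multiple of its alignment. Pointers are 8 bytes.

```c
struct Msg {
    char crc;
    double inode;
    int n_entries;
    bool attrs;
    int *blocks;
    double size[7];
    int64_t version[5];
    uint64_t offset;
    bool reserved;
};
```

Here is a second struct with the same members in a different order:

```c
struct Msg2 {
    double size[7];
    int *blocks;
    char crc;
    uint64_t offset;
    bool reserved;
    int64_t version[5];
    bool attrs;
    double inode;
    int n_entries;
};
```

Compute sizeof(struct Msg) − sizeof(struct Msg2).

-8

crc at 0 (size 1, align 1) → ends 1
pad 7 to align 8 for inode
inode at 8 (size 8, align 8) → ends 16
n_entries at 16 (size 4, align 4) → ends 20
attrs at 20 (size 1, align 1) → ends 21
pad 3 to align 8 for blocks
blocks at 24 (size 8, align 8) → ends 32
size at 32 (size 56, align 8) → ends 88
version at 88 (size 40, align 8) → ends 128
offset at 128 (size 8, align 8) → ends 136
reserved at 136 (size 1, align 1) → ends 137
tail pad 7 to reach multiple of 8
total 144 bytes, alignment 8
— Msg2 —
size at 0 (size 56, align 8) → ends 56
blocks at 56 (size 8, align 8) → ends 64
crc at 64 (size 1, align 1) → ends 65
pad 7 to align 8 for offset
offset at 72 (size 8, align 8) → ends 80
reserved at 80 (size 1, align 1) → ends 81
pad 7 to align 8 for version
version at 88 (size 40, align 8) → ends 128
attrs at 128 (size 1, align 1) → ends 129
pad 7 to align 8 for inode
inode at 136 (size 8, align 8) → ends 144
n_entries at 144 (size 4, align 4) → ends 148
tail pad 4 to reach multiple of 8
total 152 bytes, alignment 8
144 − 152 = -8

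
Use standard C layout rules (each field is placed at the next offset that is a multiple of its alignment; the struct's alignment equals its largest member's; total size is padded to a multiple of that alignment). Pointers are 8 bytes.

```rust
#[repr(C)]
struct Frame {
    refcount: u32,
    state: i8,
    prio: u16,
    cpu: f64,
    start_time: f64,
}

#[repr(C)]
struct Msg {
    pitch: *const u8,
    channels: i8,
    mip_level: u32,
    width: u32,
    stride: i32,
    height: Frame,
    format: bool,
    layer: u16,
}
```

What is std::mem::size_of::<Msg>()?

Frame: @0: refcount [4B, align 4] → 4; @4: state [1B, align 1] → 5; +1 pad (align 2); @6: prio [2B, align 2] → 8; @8: cpu [8B, align 8] → 16; @16: start_time [8B, align 8] → 24; size 24, align 8
@0: pitch [8B, align 8] → 8
@8: channels [1B, align 1] → 9
+3 pad (align 4)
@12: mip_level [4B, align 4] → 16
@16: width [4B, align 4] → 20
@20: stride [4B, align 4] → 24
@24: height [24B, align 8] → 48
@48: format [1B, align 1] → 49
+1 pad (align 2)
@50: layer [2B, align 2] → 52
+4 tail pad (align 8)
size 56, align 8

56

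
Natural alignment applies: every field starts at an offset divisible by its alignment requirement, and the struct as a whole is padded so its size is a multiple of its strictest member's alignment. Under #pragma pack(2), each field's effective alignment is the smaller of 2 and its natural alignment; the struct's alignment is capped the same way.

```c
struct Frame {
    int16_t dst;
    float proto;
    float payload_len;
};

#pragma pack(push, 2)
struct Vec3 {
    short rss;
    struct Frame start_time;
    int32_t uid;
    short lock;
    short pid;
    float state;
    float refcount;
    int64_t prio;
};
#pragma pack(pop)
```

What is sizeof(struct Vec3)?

38

Frame: dst at 0 (size 2, align 2) → ends 2; pad 2 to align 4 for proto; proto at 4 (size 4, align 4) → ends 8; payload_len at 8 (size 4, align 4) → ends 12; total 12 bytes, alignment 4
rss at 0 (size 2, align 2) → ends 2
start_time at 2 (size 12, align 2) → ends 14
uid at 14 (size 4, align 2) → ends 18
lock at 18 (size 2, align 2) → ends 20
pid at 20 (size 2, align 2) → ends 22
state at 22 (size 4, align 2) → ends 26
refcount at 26 (size 4, align 2) → ends 30
prio at 30 (size 8, align 2) → ends 38
total 38 bytes, alignment 2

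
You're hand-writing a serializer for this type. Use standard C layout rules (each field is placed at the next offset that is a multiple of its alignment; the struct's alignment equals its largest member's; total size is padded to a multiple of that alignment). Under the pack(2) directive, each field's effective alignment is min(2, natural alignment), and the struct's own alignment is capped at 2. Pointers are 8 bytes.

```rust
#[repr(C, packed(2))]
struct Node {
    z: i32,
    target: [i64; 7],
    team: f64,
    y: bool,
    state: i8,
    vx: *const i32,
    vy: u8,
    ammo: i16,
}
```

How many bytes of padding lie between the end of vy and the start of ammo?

@0: z [4B, align 2] → 4
@4: target [56B, align 2] → 60
@60: team [8B, align 2] → 68
@68: y [1B, align 1] → 69
@69: state [1B, align 1] → 70
@70: vx [8B, align 2] → 78
@78: vy [1B, align 1] → 79
+1 pad (align 2)
@80: ammo [2B, align 2] → 82

1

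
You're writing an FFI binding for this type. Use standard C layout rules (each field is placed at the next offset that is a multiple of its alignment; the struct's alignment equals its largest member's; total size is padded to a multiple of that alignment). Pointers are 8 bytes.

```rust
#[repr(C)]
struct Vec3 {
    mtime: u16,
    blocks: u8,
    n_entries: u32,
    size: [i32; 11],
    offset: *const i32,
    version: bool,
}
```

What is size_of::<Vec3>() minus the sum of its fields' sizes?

mtime at 0 (size 2, align 2) → ends 2
blocks at 2 (size 1, align 1) → ends 3
pad 1 to align 4 for n_entries
n_entries at 4 (size 4, align 4) → ends 8
size at 8 (size 44, align 4) → ends 52
pad 4 to align 8 for offset
offset at 56 (size 8, align 8) → ends 64
version at 64 (size 1, align 1) → ends 65
tail pad 7 to reach multiple of 8
total 72 bytes, alignment 8
data bytes 60, size 72 → padding 12

12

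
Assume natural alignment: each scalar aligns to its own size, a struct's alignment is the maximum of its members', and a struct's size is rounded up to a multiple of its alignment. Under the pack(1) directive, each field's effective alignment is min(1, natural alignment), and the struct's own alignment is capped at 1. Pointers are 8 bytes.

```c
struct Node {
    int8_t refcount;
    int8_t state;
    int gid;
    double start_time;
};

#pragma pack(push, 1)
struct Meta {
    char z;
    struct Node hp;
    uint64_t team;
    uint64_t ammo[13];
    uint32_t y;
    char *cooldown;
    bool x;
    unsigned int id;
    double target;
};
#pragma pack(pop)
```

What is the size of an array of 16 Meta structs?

2464

Node: refcount at 0 (size 1, align 1) → ends 1; state at 1 (size 1, align 1) → ends 2; pad 2 to align 4 for gid; gid at 4 (size 4, align 4) → ends 8; start_time at 8 (size 8, align 8) → ends 16; total 16 bytes, alignment 8
z at 0 (size 1, align 1) → ends 1
hp at 1 (size 16, align 1) → ends 17
team at 17 (size 8, align 1) → ends 25
ammo at 25 (size 104, align 1) → ends 129
y at 129 (size 4, align 1) → ends 133
cooldown at 133 (size 8, align 1) → ends 141
x at 141 (size 1, align 1) → ends 142
id at 142 (size 4, align 1) → ends 146
target at 146 (size 8, align 1) → ends 154
total 154 bytes, alignment 1
array of 16: 16 × 154 = 2464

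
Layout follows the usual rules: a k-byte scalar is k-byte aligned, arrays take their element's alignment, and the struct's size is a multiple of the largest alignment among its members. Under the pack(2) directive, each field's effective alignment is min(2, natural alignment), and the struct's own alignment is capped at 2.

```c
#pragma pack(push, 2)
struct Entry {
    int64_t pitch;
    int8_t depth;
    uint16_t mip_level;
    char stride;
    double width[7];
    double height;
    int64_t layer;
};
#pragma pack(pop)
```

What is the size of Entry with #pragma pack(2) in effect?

0..8  pitch  (8B, 2-aligned)
8..9  depth  (1B, 1-aligned)
9..10  -- padding (1B)
10..12  mip_level  (2B, 2-aligned)
12..13  stride  (1B, 1-aligned)
13..14  -- padding (1B)
14..70  width  (56B, 2-aligned)
70..78  height  (8B, 2-aligned)
78..86  layer  (8B, 2-aligned)
sizeof = 86, alignof = 2

86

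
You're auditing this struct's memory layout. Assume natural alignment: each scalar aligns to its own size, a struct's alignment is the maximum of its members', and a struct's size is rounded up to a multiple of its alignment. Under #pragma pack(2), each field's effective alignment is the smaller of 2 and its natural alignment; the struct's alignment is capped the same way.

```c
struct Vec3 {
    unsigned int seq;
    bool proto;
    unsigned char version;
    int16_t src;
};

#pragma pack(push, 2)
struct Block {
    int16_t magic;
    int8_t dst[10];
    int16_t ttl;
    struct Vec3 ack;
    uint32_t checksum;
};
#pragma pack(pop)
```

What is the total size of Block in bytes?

26 bytes

Vec3: seq at 0 (size 4, align 4) → ends 4; proto at 4 (size 1, align 1) → ends 5; version at 5 (size 1, align 1) → ends 6; src at 6 (size 2, align 2) → ends 8; total 8 bytes, alignment 4
magic at 0 (size 2, align 2) → ends 2
dst at 2 (size 10, align 1) → ends 12
ttl at 12 (size 2, align 2) → ends 14
ack at 14 (size 8, align 2) → ends 22
checksum at 22 (size 4, align 2) → ends 26
total 26 bytes, alignment 2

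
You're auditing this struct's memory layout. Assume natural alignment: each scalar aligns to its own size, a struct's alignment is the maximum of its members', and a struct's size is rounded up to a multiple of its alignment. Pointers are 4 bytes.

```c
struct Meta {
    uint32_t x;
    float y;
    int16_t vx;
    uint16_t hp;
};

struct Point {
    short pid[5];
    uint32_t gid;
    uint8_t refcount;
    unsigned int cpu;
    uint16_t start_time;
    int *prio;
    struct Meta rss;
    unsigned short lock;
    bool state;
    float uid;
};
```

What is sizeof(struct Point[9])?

Meta: x at 0 (size 4, align 4) → ends 4; y at 4 (size 4, align 4) → ends 8; vx at 8 (size 2, align 2) → ends 10; hp at 10 (size 2, align 2) → ends 12; total 12 bytes, alignment 4
pid at 0 (size 10, align 2) → ends 10
pad 2 to align 4 for gid
gid at 12 (size 4, align 4) → ends 16
refcount at 16 (size 1, align 1) → ends 17
pad 3 to align 4 for cpu
cpu at 20 (size 4, align 4) → ends 24
start_time at 24 (size 2, align 2) → ends 26
pad 2 to align 4 for prio
prio at 28 (size 4, align 4) → ends 32
rss at 32 (size 12, align 4) → ends 44
lock at 44 (size 2, align 2) → ends 46
state at 46 (size 1, align 1) → ends 47
pad 1 to align 4 for uid
uid at 48 (size 4, align 4) → ends 52
total 52 bytes, alignment 4
array of 9: 9 × 52 = 468

468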